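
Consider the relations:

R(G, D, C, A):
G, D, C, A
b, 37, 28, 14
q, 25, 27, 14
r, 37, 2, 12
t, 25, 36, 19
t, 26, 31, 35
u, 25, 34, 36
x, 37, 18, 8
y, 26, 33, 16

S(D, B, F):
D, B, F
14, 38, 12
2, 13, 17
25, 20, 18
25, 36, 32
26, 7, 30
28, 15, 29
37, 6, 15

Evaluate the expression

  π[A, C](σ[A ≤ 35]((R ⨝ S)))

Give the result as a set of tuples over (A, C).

R ⋈ S (natural join on D): {(b, 37, 28, 14, 6, 15), (q, 25, 27, 14, 20, 18), (q, 25, 27, 14, 36, 32), (r, 37, 2, 12, 6, 15), (t, 25, 36, 19, 20, 18), (t, 25, 36, 19, 36, 32), (t, 26, 31, 35, 7, 30), (u, 25, 34, 36, 20, 18), (u, 25, 34, 36, 36, 32), (x, 37, 18, 8, 6, 15), (y, 26, 33, 16, 7, 30)}
σ[A ≤ 35]: keep tuples satisfying A ≤ 35 → {(b, 37, 28, 14, 6, 15), (q, 25, 27, 14, 20, 18), (q, 25, 27, 14, 36, 32), (r, 37, 2, 12, 6, 15), (t, 25, 36, 19, 20, 18), (t, 25, 36, 19, 36, 32), (t, 26, 31, 35, 7, 30), (x, 37, 18, 8, 6, 15), (y, 26, 33, 16, 7, 30)}
π_{A, C} gives {(12, 2), (14, 27), (14, 28), (16, 33), (19, 36), (35, 31), (8, 18)} (2 duplicate(s) eliminated).

{(12, 2), (14, 27), (14, 28), (16, 33), (19, 36), (35, 31), (8, 18)}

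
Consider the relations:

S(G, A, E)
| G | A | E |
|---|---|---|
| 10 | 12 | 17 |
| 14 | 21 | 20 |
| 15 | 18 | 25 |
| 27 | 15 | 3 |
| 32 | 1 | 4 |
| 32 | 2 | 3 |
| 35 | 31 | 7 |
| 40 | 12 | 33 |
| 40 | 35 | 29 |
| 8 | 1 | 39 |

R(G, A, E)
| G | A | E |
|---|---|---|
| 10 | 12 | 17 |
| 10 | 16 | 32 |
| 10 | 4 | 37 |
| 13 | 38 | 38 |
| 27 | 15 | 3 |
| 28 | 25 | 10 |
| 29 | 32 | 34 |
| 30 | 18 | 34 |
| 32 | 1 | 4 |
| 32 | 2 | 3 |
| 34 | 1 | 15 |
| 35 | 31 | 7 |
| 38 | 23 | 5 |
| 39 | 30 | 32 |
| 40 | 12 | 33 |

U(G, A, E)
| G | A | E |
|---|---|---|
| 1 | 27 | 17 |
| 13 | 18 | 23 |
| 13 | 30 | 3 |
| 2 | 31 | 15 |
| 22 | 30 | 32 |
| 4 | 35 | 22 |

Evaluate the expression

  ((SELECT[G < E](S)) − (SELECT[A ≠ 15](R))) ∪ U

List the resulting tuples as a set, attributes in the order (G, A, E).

{(1, 27, 17), (13, 18, 23), (13, 30, 3), (14, 21, 20), (15, 18, 25), (2, 31, 15), (22, 30, 32), (4, 35, 22), (8, 1, 39)}

Filtering on G < E leaves {(10, 12, 17), (14, 21, 20), (15, 18, 25), (8, 1, 39)}.
Filtering on A ≠ 15 leaves {(10, 12, 17), (10, 16, 32), (10, 4, 37), (13, 38, 38), (28, 25, 10), (29, 32, 34), (30, 18, 34), (32, 1, 4), (32, 2, 3), (34, 1, 15), (35, 31, 7), (38, 23, 5), (39, 30, 32), (40, 12, 33)}.
Taking the difference: {(14, 21, 20), (15, 18, 25), (8, 1, 39)}
Taking the union: {(1, 27, 17), (13, 18, 23), (13, 30, 3), (14, 21, 20), (15, 18, 25), (2, 31, 15), (22, 30, 32), (4, 35, 22), (8, 1, 39)}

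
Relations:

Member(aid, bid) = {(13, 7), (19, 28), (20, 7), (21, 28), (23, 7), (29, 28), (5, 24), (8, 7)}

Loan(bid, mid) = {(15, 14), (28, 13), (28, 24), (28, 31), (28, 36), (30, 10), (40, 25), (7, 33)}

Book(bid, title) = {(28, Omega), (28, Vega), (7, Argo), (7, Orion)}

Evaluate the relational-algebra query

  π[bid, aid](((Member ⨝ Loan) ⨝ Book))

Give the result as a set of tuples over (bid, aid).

{(28, 19), (28, 21), (28, 29), (7, 13), (7, 20), (7, 23), (7, 8)}

Member ⋈ Loan (natural join on bid): {(13, 7, 33), (19, 28, 13), (19, 28, 24), (19, 28, 31), (19, 28, 36), (20, 7, 33), (21, 28, 13), (21, 28, 24), (21, 28, 31), (21, 28, 36), (23, 7, 33), (29, 28, 13), (29, 28, 24), (29, 28, 31), (29, 28, 36), (8, 7, 33)}
(Member ⨝ Loan) ⋈ Book (natural join on bid): {(13, 7, 33, Argo), (13, 7, 33, Orion), (19, 28, 13, Omega), (19, 28, 13, Vega), (19, 28, 24, Omega), (19, 28, 24, Vega), (19, 28, 31, Omega), (19, 28, 31, Vega), (19, 28, 36, Omega), (19, 28, 36, Vega), (20, 7, 33, Argo), (20, 7, 33, Orion), (21, 28, 13, Omega), (21, 28, 13, Vega), (21, 28, 24, Omega), (21, 28, 24, Vega), (21, 28, 31, Omega), (21, 28, 31, Vega), (21, 28, 36, Omega), (21, 28, 36, Vega), (23, 7, 33, Argo), (23, 7, 33, Orion), (29, 28, 13, Omega), (29, 28, 13, Vega), (29, 28, 24, Omega), (29, 28, 24, Vega), (29, 28, 31, Omega), (29, 28, 31, Vega), (29, 28, 36, Omega), (29, 28, 36, Vega), (8, 7, 33, Argo), (8, 7, 33, Orion)}
Keep only column(s) bid, aid (25 duplicate(s) eliminated): {(28, 19), (28, 21), (28, 29), (7, 13), (7, 20), (7, 23), (7, 8)}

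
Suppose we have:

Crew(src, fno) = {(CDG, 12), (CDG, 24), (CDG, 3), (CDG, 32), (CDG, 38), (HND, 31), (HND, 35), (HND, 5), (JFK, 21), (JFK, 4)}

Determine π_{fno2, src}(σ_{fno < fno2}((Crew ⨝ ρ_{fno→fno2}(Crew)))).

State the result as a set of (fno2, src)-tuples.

ρ[fno→fno2]: schema becomes (src, fno2); tuples unchanged.
Joining Crew and ρ_{fno→fno2}(Crew) on src yields {(CDG, 12, 12), (CDG, 12, 24), (CDG, 12, 3), (CDG, 12, 32), (CDG, 12, 38), (CDG, 24, 12), (CDG, 24, 24), (CDG, 24, 3), (CDG, 24, 32), (CDG, 24, 38), (CDG, 3, 12), (CDG, 3, 24), (CDG, 3, 3), (CDG, 3, 32), (CDG, 3, 38), (CDG, 32, 12), (CDG, 32, 24), (CDG, 32, 3), (CDG, 32, 32), (CDG, 32, 38), (CDG, 38, 12), (CDG, 38, 24), (CDG, 38, 3), (CDG, 38, 32), (CDG, 38, 38), (HND, 31, 31), (HND, 31, 35), (HND, 31, 5), (HND, 35, 31), (HND, 35, 35), (HND, 35, 5), (HND, 5, 31), (HND, 5, 35), (HND, 5, 5), (JFK, 21, 21), (JFK, 21, 4), (JFK, 4, 21), (JFK, 4, 4)}.
Filtering on fno < fno2 leaves {(CDG, 12, 24), (CDG, 12, 32), (CDG, 12, 38), (CDG, 24, 32), (CDG, 24, 38), (CDG, 3, 12), (CDG, 3, 24), (CDG, 3, 32), (CDG, 3, 38), (CDG, 32, 38), (HND, 31, 35), (HND, 5, 31), (HND, 5, 35), (JFK, 4, 21)}.
π_{fno2, src} gives {(12, CDG), (21, JFK), (24, CDG), (31, HND), (32, CDG), (35, HND), (38, CDG)} (7 duplicate(s) eliminated).

{(12, CDG), (21, JFK), (24, CDG), (31, HND), (32, CDG), (35, HND), (38, CDG)}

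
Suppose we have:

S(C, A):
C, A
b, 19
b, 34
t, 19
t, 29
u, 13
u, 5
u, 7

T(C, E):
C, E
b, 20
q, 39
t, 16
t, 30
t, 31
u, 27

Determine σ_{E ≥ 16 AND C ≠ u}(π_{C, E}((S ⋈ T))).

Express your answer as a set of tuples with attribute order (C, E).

Natural join on C: {(b, 19, 20), (b, 34, 20), (t, 19, 16), (t, 19, 30), (t, 19, 31), (t, 29, 16), (t, 29, 30), (t, 29, 31), (u, 13, 27), (u, 5, 27), (u, 7, 27)}
Keep only column(s) C, E (6 duplicate(s) eliminated): {(b, 20), (t, 16), (t, 30), (t, 31), (u, 27)}
Apply σ_{E ≥ 16 AND C ≠ u}; surviving tuples: {(b, 20), (t, 16), (t, 30), (t, 31)}

{(b, 20), (t, 16), (t, 30), (t, 31)}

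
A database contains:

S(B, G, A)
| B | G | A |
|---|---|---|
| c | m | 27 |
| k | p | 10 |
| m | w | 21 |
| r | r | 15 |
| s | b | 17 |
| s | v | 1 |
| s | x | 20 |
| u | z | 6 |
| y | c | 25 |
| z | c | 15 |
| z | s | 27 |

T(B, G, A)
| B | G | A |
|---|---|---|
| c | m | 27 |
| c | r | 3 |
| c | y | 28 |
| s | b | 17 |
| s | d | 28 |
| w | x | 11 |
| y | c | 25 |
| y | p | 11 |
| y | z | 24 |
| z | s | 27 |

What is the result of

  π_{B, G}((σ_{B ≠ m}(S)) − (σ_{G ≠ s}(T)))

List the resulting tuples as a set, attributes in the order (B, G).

{(k, p), (r, r), (s, v), (s, x), (u, z), (z, c), (z, s)}

Filtering on B ≠ m leaves {(c, m, 27), (k, p, 10), (r, r, 15), (s, b, 17), (s, v, 1), (s, x, 20), (u, z, 6), (y, c, 25), (z, c, 15), (z, s, 27)}.
Filtering on G ≠ s leaves {(c, m, 27), (c, r, 3), (c, y, 28), (s, b, 17), (s, d, 28), (w, x, 11), (y, c, 25), (y, p, 11), (y, z, 24)}.
Taking the difference: {(k, p, 10), (r, r, 15), (s, v, 1), (s, x, 20), (u, z, 6), (z, c, 15), (z, s, 27)}
Keep only column(s) B, G: {(k, p), (r, r), (s, v), (s, x), (u, z), (z, c), (z, s)}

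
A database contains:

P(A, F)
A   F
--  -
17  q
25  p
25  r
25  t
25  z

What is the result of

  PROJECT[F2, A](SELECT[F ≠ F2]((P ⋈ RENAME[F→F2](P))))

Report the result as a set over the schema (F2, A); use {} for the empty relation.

{(p, 25), (r, 25), (t, 25), (z, 25)}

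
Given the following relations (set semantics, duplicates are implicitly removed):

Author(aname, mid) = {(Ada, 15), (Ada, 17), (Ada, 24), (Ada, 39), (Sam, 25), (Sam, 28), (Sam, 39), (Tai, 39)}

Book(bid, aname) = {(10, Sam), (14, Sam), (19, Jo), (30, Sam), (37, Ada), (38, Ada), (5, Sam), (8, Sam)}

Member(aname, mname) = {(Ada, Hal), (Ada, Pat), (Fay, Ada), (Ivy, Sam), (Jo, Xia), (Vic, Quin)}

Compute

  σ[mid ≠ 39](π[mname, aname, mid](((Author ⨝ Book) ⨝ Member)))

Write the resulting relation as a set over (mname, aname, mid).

Joining Author and Book on aname yields {(Ada, 15, 37), (Ada, 15, 38), (Ada, 17, 37), (Ada, 17, 38), (Ada, 24, 37), (Ada, 24, 38), (Ada, 39, 37), (Ada, 39, 38), (Sam, 25, 10), (Sam, 25, 14), (Sam, 25, 30), (Sam, 25, 5), (Sam, 25, 8), (Sam, 28, 10), (Sam, 28, 14), (Sam, 28, 30), (Sam, 28, 5), (Sam, 28, 8), (Sam, 39, 10), (Sam, 39, 14), (Sam, 39, 30), (Sam, 39, 5), (Sam, 39, 8)}.
Joining (Author ⨝ Book) and Member on aname yields {(Ada, 15, 37, Hal), (Ada, 15, 37, Pat), (Ada, 15, 38, Hal), (Ada, 15, 38, Pat), (Ada, 17, 37, Hal), (Ada, 17, 37, Pat), (Ada, 17, 38, Hal), (Ada, 17, 38, Pat), (Ada, 24, 37, Hal), (Ada, 24, 37, Pat), (Ada, 24, 38, Hal), (Ada, 24, 38, Pat), (Ada, 39, 37, Hal), (Ada, 39, 37, Pat), (Ada, 39, 38, Hal), (Ada, 39, 38, Pat)}.
Keep only column(s) mname, aname, mid (8 duplicate(s) eliminated): {(Hal, Ada, 15), (Hal, Ada, 17), (Hal, Ada, 24), (Hal, Ada, 39), (Pat, Ada, 15), (Pat, Ada, 17), (Pat, Ada, 24), (Pat, Ada, 39)}
Apply σ_{mid ≠ 39}; surviving tuples: {(Hal, Ada, 15), (Hal, Ada, 17), (Hal, Ada, 24), (Pat, Ada, 15), (Pat, Ada, 17), (Pat, Ada, 24)}

{(Hal, Ada, 15), (Hal, Ada, 17), (Hal, Ada, 24), (Pat, Ada, 15), (Pat, Ada, 17), (Pat, Ada, 24)}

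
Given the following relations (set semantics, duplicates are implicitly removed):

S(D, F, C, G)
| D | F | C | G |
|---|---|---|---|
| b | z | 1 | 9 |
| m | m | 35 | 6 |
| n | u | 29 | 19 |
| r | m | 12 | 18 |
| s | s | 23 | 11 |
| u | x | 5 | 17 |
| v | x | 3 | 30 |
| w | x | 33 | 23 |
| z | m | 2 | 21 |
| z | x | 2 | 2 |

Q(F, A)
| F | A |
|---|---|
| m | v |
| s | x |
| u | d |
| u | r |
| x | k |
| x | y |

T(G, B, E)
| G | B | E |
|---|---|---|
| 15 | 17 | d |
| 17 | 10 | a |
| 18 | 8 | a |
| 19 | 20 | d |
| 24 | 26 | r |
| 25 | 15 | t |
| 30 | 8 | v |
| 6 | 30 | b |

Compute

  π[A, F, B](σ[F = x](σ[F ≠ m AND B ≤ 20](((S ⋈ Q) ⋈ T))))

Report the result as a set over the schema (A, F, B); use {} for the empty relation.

Joining S and Q on F yields {(m, m, 35, 6, v), (n, u, 29, 19, d), (n, u, 29, 19, r), (r, m, 12, 18, v), (s, s, 23, 11, x), (u, x, 5, 17, k), (u, x, 5, 17, y), (v, x, 3, 30, k), (v, x, 3, 30, y), (w, x, 33, 23, k), (w, x, 33, 23, y), (z, m, 2, 21, v), (z, x, 2, 2, k), (z, x, 2, 2, y)}.
Joining (S ⋈ Q) and T on G yields {(m, m, 35, 6, v, 30, b), (n, u, 29, 19, d, 20, d), (n, u, 29, 19, r, 20, d), (r, m, 12, 18, v, 8, a), (u, x, 5, 17, k, 10, a), (u, x, 5, 17, y, 10, a), (v, x, 3, 30, k, 8, v), (v, x, 3, 30, y, 8, v)}.
Apply σ_{F ≠ m AND B ≤ 20}; surviving tuples: {(n, u, 29, 19, d, 20, d), (n, u, 29, 19, r, 20, d), (u, x, 5, 17, k, 10, a), (u, x, 5, 17, y, 10, a), (v, x, 3, 30, k, 8, v), (v, x, 3, 30, y, 8, v)}
Apply σ_{F = x}; surviving tuples: {(u, x, 5, 17, k, 10, a), (u, x, 5, 17, y, 10, a), (v, x, 3, 30, k, 8, v), (v, x, 3, 30, y, 8, v)}
Keep only column(s) A, F, B: {(k, x, 10), (k, x, 8), (y, x, 10), (y, x, 8)}

{(k, x, 10), (k, x, 8), (y, x, 10), (y, x, 8)}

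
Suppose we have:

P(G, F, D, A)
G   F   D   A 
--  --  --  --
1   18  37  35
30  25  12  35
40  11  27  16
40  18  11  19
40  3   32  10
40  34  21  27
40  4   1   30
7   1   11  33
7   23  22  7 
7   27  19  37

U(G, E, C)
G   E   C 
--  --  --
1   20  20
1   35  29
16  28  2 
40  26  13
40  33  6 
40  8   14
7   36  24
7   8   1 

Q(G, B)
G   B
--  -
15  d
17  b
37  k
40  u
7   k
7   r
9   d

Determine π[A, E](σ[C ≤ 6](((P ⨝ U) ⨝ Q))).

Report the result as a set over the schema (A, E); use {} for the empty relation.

{(10, 33), (16, 33), (19, 33), (27, 33), (30, 33), (33, 8), (37, 8), (7, 8)}

P ⋈ U (natural join on G): {(1, 18, 37, 35, 20, 20), (1, 18, 37, 35, 35, 29), (40, 11, 27, 16, 26, 13), (40, 11, 27, 16, 33, 6), (40, 11, 27, 16, 8, 14), (40, 18, 11, 19, 26, 13), (40, 18, 11, 19, 33, 6), (40, 18, 11, 19, 8, 14), (40, 3, 32, 10, 26, 13), (40, 3, 32, 10, 33, 6), (40, 3, 32, 10, 8, 14), (40, 34, 21, 27, 26, 13), (40, 34, 21, 27, 33, 6), (40, 34, 21, 27, 8, 14), (40, 4, 1, 30, 26, 13), (40, 4, 1, 30, 33, 6), (40, 4, 1, 30, 8, 14), (7, 1, 11, 33, 36, 24), (7, 1, 11, 33, 8, 1), (7, 23, 22, 7, 36, 24), (7, 23, 22, 7, 8, 1), (7, 27, 19, 37, 36, 24), (7, 27, 19, 37, 8, 1)}
(P ⨝ U) ⋈ Q (natural join on G): {(40, 11, 27, 16, 26, 13, u), (40, 11, 27, 16, 33, 6, u), (40, 11, 27, 16, 8, 14, u), (40, 18, 11, 19, 26, 13, u), (40, 18, 11, 19, 33, 6, u), (40, 18, 11, 19, 8, 14, u), (40, 3, 32, 10, 26, 13, u), (40, 3, 32, 10, 33, 6, u), (40, 3, 32, 10, 8, 14, u), (40, 34, 21, 27, 26, 13, u), (40, 34, 21, 27, 33, 6, u), (40, 34, 21, 27, 8, 14, u), (40, 4, 1, 30, 26, 13, u), (40, 4, 1, 30, 33, 6, u), (40, 4, 1, 30, 8, 14, u), (7, 1, 11, 33, 36, 24, k), (7, 1, 11, 33, 36, 24, r), (7, 1, 11, 33, 8, 1, k), (7, 1, 11, 33, 8, 1, r), (7, 23, 22, 7, 36, 24, k), (7, 23, 22, 7, 36, 24, r), (7, 23, 22, 7, 8, 1, k), (7, 23, 22, 7, 8, 1, r), (7, 27, 19, 37, 36, 24, k), (7, 27, 19, 37, 36, 24, r), (7, 27, 19, 37, 8, 1, k), (7, 27, 19, 37, 8, 1, r)}
σ[C ≤ 6]: keep tuples satisfying C ≤ 6 → {(40, 11, 27, 16, 33, 6, u), (40, 18, 11, 19, 33, 6, u), (40, 3, 32, 10, 33, 6, u), (40, 34, 21, 27, 33, 6, u), (40, 4, 1, 30, 33, 6, u), (7, 1, 11, 33, 8, 1, k), (7, 1, 11, 33, 8, 1, r), (7, 23, 22, 7, 8, 1, k), (7, 23, 22, 7, 8, 1, r), (7, 27, 19, 37, 8, 1, k), (7, 27, 19, 37, 8, 1, r)}
π[A, E]: project onto (A, E) (3 duplicate(s) eliminated) → {(10, 33), (16, 33), (19, 33), (27, 33), (30, 33), (33, 8), (37, 8), (7, 8)}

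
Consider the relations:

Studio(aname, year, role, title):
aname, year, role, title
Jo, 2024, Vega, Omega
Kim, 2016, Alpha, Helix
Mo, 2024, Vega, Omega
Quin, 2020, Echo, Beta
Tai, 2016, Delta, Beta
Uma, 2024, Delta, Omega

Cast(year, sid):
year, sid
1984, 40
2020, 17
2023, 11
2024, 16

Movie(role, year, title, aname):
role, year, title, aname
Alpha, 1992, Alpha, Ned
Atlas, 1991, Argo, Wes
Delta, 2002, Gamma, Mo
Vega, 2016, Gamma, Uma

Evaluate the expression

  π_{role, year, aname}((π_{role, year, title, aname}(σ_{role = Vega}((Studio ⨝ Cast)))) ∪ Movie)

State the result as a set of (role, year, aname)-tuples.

{(Alpha, 1992, Ned), (Atlas, 1991, Wes), (Delta, 2002, Mo), (Vega, 2016, Uma), (Vega, 2024, Jo), (Vega, 2024, Mo)}

Studio ⋈ Cast (natural join on year): {(Jo, 2024, Vega, Omega, 16), (Mo, 2024, Vega, Omega, 16), (Quin, 2020, Echo, Beta, 17), (Uma, 2024, Delta, Omega, 16)}
Selection role = Vega: {(Jo, 2024, Vega, Omega, 16), (Mo, 2024, Vega, Omega, 16)}
π_{role, year, title, aname} gives {(Vega, 2024, Omega, Jo), (Vega, 2024, Omega, Mo)}.
Union: {(Vega, 2024, Omega, Jo), (Vega, 2024, Omega, Mo)} with {(Alpha, 1992, Alpha, Ned), (Atlas, 1991, Argo, Wes), (Delta, 2002, Gamma, Mo), (Vega, 2016, Gamma, Uma)} → {(Alpha, 1992, Alpha, Ned), (Atlas, 1991, Argo, Wes), (Delta, 2002, Gamma, Mo), (Vega, 2016, Gamma, Uma), (Vega, 2024, Omega, Jo), (Vega, 2024, Omega, Mo)}
π_{role, year, aname} gives {(Alpha, 1992, Ned), (Atlas, 1991, Wes), (Delta, 2002, Mo), (Vega, 2016, Uma), (Vega, 2024, Jo), (Vega, 2024, Mo)}.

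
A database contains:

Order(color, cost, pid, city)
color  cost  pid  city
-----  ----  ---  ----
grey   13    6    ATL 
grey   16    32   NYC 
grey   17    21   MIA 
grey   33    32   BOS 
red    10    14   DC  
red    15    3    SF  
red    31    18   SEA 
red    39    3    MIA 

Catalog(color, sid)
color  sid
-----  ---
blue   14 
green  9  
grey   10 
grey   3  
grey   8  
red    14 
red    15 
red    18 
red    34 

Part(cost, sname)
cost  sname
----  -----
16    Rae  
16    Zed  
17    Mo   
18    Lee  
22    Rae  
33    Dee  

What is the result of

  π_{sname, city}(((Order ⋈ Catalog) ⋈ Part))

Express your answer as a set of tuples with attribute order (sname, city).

Natural join on color: {(grey, 13, 6, ATL, 10), (grey, 13, 6, ATL, 3), (grey, 13, 6, ATL, 8), (grey, 16, 32, NYC, 10), (grey, 16, 32, NYC, 3), (grey, 16, 32, NYC, 8), (grey, 17, 21, MIA, 10), (grey, 17, 21, MIA, 3), (grey, 17, 21, MIA, 8), (grey, 33, 32, BOS, 10), (grey, 33, 32, BOS, 3), (grey, 33, 32, BOS, 8), (red, 10, 14, DC, 14), (red, 10, 14, DC, 15), (red, 10, 14, DC, 18), (red, 10, 14, DC, 34), (red, 15, 3, SF, 14), (red, 15, 3, SF, 15), (red, 15, 3, SF, 18), (red, 15, 3, SF, 34), (red, 31, 18, SEA, 14), (red, 31, 18, SEA, 15), (red, 31, 18, SEA, 18), (red, 31, 18, SEA, 34), (red, 39, 3, MIA, 14), (red, 39, 3, MIA, 15), (red, 39, 3, MIA, 18), (red, 39, 3, MIA, 34)}
Natural join on cost: {(grey, 16, 32, NYC, 10, Rae), (grey, 16, 32, NYC, 10, Zed), (grey, 16, 32, NYC, 3, Rae), (grey, 16, 32, NYC, 3, Zed), (grey, 16, 32, NYC, 8, Rae), (grey, 16, 32, NYC, 8, Zed), (grey, 17, 21, MIA, 10, Mo), (grey, 17, 21, MIA, 3, Mo), (grey, 17, 21, MIA, 8, Mo), (grey, 33, 32, BOS, 10, Dee), (grey, 33, 32, BOS, 3, Dee), (grey, 33, 32, BOS, 8, Dee)}
π_{sname, city} gives {(Dee, BOS), (Mo, MIA), (Rae, NYC), (Zed, NYC)} (8 duplicate(s) eliminated).

{(Dee, BOS), (Mo, MIA), (Rae, NYC), (Zed, NYC)}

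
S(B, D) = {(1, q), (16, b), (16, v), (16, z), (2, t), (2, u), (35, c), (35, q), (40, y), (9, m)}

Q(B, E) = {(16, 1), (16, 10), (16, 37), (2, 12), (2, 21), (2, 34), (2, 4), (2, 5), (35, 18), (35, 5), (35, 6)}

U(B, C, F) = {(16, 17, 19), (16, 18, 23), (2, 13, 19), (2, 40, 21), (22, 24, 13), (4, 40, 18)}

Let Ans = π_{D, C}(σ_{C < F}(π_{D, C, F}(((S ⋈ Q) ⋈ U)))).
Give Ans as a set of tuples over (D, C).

{(b, 17), (b, 18), (t, 13), (u, 13), (v, 17), (v, 18), (z, 17), (z, 18)}

S ⋈ Q (natural join on B): {(16, b, 1), (16, b, 10), (16, b, 37), (16, v, 1), (16, v, 10), (16, v, 37), (16, z, 1), (16, z, 10), (16, z, 37), (2, t, 12), (2, t, 21), (2, t, 34), (2, t, 4), (2, t, 5), (2, u, 12), (2, u, 21), (2, u, 34), (2, u, 4), (2, u, 5), (35, c, 18), (35, c, 5), (35, c, 6), (35, q, 18), (35, q, 5), (35, q, 6)}
(S ⋈ Q) ⋈ U (natural join on B): {(16, b, 1, 17, 19), (16, b, 1, 18, 23), (16, b, 10, 17, 19), (16, b, 10, 18, 23), (16, b, 37, 17, 19), (16, b, 37, 18, 23), (16, v, 1, 17, 19), (16, v, 1, 18, 23), (16, v, 10, 17, 19), (16, v, 10, 18, 23), (16, v, 37, 17, 19), (16, v, 37, 18, 23), (16, z, 1, 17, 19), (16, z, 1, 18, 23), (16, z, 10, 17, 19), (16, z, 10, 18, 23), (16, z, 37, 17, 19), (16, z, 37, 18, 23), (2, t, 12, 13, 19), (2, t, 12, 40, 21), (2, t, 21, 13, 19), (2, t, 21, 40, 21), (2, t, 34, 13, 19), (2, t, 34, 40, 21), (2, t, 4, 13, 19), (2, t, 4, 40, 21), (2, t, 5, 13, 19), (2, t, 5, 40, 21), (2, u, 12, 13, 19), (2, u, 12, 40, 21), (2, u, 21, 13, 19), (2, u, 21, 40, 21), (2, u, 34, 13, 19), (2, u, 34, 40, 21), (2, u, 4, 13, 19), (2, u, 4, 40, 21), (2, u, 5, 13, 19), (2, u, 5, 40, 21)}
π[D, C, F]: project onto (D, C, F) (28 duplicate(s) eliminated) → {(b, 17, 19), (b, 18, 23), (t, 13, 19), (t, 40, 21), (u, 13, 19), (u, 40, 21), (v, 17, 19), (v, 18, 23), (z, 17, 19), (z, 18, 23)}
σ[C < F]: keep tuples satisfying C < F → {(b, 17, 19), (b, 18, 23), (t, 13, 19), (u, 13, 19), (v, 17, 19), (v, 18, 23), (z, 17, 19), (z, 18, 23)}
π[D, C]: project onto (D, C) → {(b, 17), (b, 18), (t, 13), (u, 13), (v, 17), (v, 18), (z, 17), (z, 18)}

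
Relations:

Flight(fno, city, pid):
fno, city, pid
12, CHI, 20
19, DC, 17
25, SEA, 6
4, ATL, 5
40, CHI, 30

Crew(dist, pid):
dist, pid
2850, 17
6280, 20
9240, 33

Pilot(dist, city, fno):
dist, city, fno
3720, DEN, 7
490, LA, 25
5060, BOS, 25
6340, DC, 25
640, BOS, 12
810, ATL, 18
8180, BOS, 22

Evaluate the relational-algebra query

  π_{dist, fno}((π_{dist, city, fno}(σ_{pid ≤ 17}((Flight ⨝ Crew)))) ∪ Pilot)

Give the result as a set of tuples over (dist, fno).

Natural join on pid: {(12, CHI, 20, 6280), (19, DC, 17, 2850)}
Apply σ_{pid ≤ 17}; surviving tuples: {(19, DC, 17, 2850)}
π[dist, city, fno]: project onto (dist, city, fno) → {(2850, DC, 19)}
Set union of the two operands is {(2850, DC, 19), (3720, DEN, 7), (490, LA, 25), (5060, BOS, 25), (6340, DC, 25), (640, BOS, 12), (810, ATL, 18), (8180, BOS, 22)}.
π[dist, fno]: project onto (dist, fno) → {(2850, 19), (3720, 7), (490, 25), (5060, 25), (6340, 25), (640, 12), (810, 18), (8180, 22)}

{(2850, 19), (3720, 7), (490, 25), (5060, 25), (6340, 25), (640, 12), (810, 18), (8180, 22)}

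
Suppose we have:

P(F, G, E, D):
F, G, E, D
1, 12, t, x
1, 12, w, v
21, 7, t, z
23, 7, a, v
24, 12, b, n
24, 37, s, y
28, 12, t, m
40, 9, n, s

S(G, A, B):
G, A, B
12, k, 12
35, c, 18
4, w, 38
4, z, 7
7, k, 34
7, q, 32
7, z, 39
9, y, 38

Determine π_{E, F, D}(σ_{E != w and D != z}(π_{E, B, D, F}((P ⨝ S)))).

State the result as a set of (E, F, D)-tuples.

Joining P and S on G yields {(1, 12, t, x, k, 12), (1, 12, w, v, k, 12), (21, 7, t, z, k, 34), (21, 7, t, z, q, 32), (21, 7, t, z, z, 39), (23, 7, a, v, k, 34), (23, 7, a, v, q, 32), (23, 7, a, v, z, 39), (24, 12, b, n, k, 12), (28, 12, t, m, k, 12), (40, 9, n, s, y, 38)}.
π_{E, B, D, F} gives {(a, 32, v, 23), (a, 34, v, 23), (a, 39, v, 23), (b, 12, n, 24), (n, 38, s, 40), (t, 12, m, 28), (t, 12, x, 1), (t, 32, z, 21), (t, 34, z, 21), (t, 39, z, 21), (w, 12, v, 1)}.
Filtering on E != w and D != z leaves {(a, 32, v, 23), (a, 34, v, 23), (a, 39, v, 23), (b, 12, n, 24), (n, 38, s, 40), (t, 12, m, 28), (t, 12, x, 1)}.
π_{E, F, D} gives {(a, 23, v), (b, 24, n), (n, 40, s), (t, 1, x), (t, 28, m)} (2 duplicate(s) eliminated).

{(a, 23, v), (b, 24, n), (n, 40, s), (t, 1, x), (t, 28, m)}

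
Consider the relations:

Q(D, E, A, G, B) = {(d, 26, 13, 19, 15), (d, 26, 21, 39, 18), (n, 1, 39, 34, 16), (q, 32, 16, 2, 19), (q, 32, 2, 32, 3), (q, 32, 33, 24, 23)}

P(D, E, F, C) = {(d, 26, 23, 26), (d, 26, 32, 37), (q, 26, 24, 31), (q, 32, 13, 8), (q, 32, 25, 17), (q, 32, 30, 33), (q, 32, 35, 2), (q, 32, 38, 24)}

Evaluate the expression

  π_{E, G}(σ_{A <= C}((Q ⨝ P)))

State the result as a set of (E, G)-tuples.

Natural join on D, E: {(d, 26, 13, 19, 15, 23, 26), (d, 26, 13, 19, 15, 32, 37), (d, 26, 21, 39, 18, 23, 26), (d, 26, 21, 39, 18, 32, 37), (q, 32, 16, 2, 19, 13, 8), (q, 32, 16, 2, 19, 25, 17), (q, 32, 16, 2, 19, 30, 33), (q, 32, 16, 2, 19, 35, 2), (q, 32, 16, 2, 19, 38, 24), (q, 32, 2, 32, 3, 13, 8), (q, 32, 2, 32, 3, 25, 17), (q, 32, 2, 32, 3, 30, 33), (q, 32, 2, 32, 3, 35, 2), (q, 32, 2, 32, 3, 38, 24), (q, 32, 33, 24, 23, 13, 8), (q, 32, 33, 24, 23, 25, 17), (q, 32, 33, 24, 23, 30, 33), (q, 32, 33, 24, 23, 35, 2), (q, 32, 33, 24, 23, 38, 24)}
Selection A <= C: {(d, 26, 13, 19, 15, 23, 26), (d, 26, 13, 19, 15, 32, 37), (d, 26, 21, 39, 18, 23, 26), (d, 26, 21, 39, 18, 32, 37), (q, 32, 16, 2, 19, 25, 17), (q, 32, 16, 2, 19, 30, 33), (q, 32, 16, 2, 19, 38, 24), (q, 32, 2, 32, 3, 13, 8), (q, 32, 2, 32, 3, 25, 17), (q, 32, 2, 32, 3, 30, 33), (q, 32, 2, 32, 3, 35, 2), (q, 32, 2, 32, 3, 38, 24), (q, 32, 33, 24, 23, 30, 33)}
Projecting to E, G (8 duplicate(s) eliminated): {(26, 19), (26, 39), (32, 2), (32, 24), (32, 32)}

{(26, 19), (26, 39), (32, 2), (32, 24), (32, 32)}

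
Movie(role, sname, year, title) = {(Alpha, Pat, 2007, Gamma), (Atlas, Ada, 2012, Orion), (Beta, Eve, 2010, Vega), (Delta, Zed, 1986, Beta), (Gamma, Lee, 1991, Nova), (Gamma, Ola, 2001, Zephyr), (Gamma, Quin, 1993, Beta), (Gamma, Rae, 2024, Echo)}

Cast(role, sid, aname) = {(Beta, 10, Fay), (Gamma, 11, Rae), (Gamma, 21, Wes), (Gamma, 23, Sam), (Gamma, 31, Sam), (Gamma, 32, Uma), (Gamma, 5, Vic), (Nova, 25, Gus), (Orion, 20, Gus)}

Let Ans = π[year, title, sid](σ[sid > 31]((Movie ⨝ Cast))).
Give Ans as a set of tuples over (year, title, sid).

{(1991, Nova, 32), (1993, Beta, 32), (2001, Zephyr, 32), (2024, Echo, 32)}

Movie ⋈ Cast (natural join on role): {(Beta, Eve, 2010, Vega, 10, Fay), (Gamma, Lee, 1991, Nova, 11, Rae), (Gamma, Lee, 1991, Nova, 21, Wes), (Gamma, Lee, 1991, Nova, 23, Sam), (Gamma, Lee, 1991, Nova, 31, Sam), (Gamma, Lee, 1991, Nova, 32, Uma), (Gamma, Lee, 1991, Nova, 5, Vic), (Gamma, Ola, 2001, Zephyr, 11, Rae), (Gamma, Ola, 2001, Zephyr, 21, Wes), (Gamma, Ola, 2001, Zephyr, 23, Sam), (Gamma, Ola, 2001, Zephyr, 31, Sam), (Gamma, Ola, 2001, Zephyr, 32, Uma), (Gamma, Ola, 2001, Zephyr, 5, Vic), (Gamma, Quin, 1993, Beta, 11, Rae), (Gamma, Quin, 1993, Beta, 21, Wes), (Gamma, Quin, 1993, Beta, 23, Sam), (Gamma, Quin, 1993, Beta, 31, Sam), (Gamma, Quin, 1993, Beta, 32, Uma), (Gamma, Quin, 1993, Beta, 5, Vic), (Gamma, Rae, 2024, Echo, 11, Rae), (Gamma, Rae, 2024, Echo, 21, Wes), (Gamma, Rae, 2024, Echo, 23, Sam), (Gamma, Rae, 2024, Echo, 31, Sam), (Gamma, Rae, 2024, Echo, 32, Uma), (Gamma, Rae, 2024, Echo, 5, Vic)}
Filtering on sid > 31 leaves {(Gamma, Lee, 1991, Nova, 32, Uma), (Gamma, Ola, 2001, Zephyr, 32, Uma), (Gamma, Quin, 1993, Beta, 32, Uma), (Gamma, Rae, 2024, Echo, 32, Uma)}.
Projecting to year, title, sid: {(1991, Nova, 32), (1993, Beta, 32), (2001, Zephyr, 32), (2024, Echo, 32)}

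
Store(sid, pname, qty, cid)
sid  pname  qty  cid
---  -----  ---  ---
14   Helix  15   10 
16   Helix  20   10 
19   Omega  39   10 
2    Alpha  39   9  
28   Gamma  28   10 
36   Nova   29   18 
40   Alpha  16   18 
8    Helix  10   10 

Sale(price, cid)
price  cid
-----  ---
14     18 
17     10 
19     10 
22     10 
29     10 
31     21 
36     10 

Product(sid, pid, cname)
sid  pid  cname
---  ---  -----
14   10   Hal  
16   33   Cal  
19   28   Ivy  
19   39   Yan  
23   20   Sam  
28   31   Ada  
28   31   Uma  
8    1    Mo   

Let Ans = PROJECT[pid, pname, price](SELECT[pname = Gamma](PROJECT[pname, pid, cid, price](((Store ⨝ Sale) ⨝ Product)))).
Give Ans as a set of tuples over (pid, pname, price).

{(31, Gamma, 17), (31, Gamma, 19), (31, Gamma, 22), (31, Gamma, 29), (31, Gamma, 36)}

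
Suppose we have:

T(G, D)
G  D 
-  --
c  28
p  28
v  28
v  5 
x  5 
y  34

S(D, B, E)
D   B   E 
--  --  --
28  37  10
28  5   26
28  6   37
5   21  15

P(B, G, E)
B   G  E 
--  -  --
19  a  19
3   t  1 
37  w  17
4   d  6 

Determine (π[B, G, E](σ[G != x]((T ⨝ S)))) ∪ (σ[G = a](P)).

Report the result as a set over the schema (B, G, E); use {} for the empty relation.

{(19, a, 19), (21, v, 15), (37, c, 10), (37, p, 10), (37, v, 10), (5, c, 26), (5, p, 26), (5, v, 26), (6, c, 37), (6, p, 37), (6, v, 37)}

T ⋈ S (natural join on D): {(c, 28, 37, 10), (c, 28, 5, 26), (c, 28, 6, 37), (p, 28, 37, 10), (p, 28, 5, 26), (p, 28, 6, 37), (v, 28, 37, 10), (v, 28, 5, 26), (v, 28, 6, 37), (v, 5, 21, 15), (x, 5, 21, 15)}
Selection G != x: {(c, 28, 37, 10), (c, 28, 5, 26), (c, 28, 6, 37), (p, 28, 37, 10), (p, 28, 5, 26), (p, 28, 6, 37), (v, 28, 37, 10), (v, 28, 5, 26), (v, 28, 6, 37), (v, 5, 21, 15)}
π_{B, G, E} gives {(21, v, 15), (37, c, 10), (37, p, 10), (37, v, 10), (5, c, 26), (5, p, 26), (5, v, 26), (6, c, 37), (6, p, 37), (6, v, 37)}.
Selection G = a: {(19, a, 19)}
Union: {(21, v, 15), (37, c, 10), (37, p, 10), (37, v, 10), (5, c, 26), (5, p, 26), (5, v, 26), (6, c, 37), (6, p, 37), (6, v, 37)} with {(19, a, 19)} → {(19, a, 19), (21, v, 15), (37, c, 10), (37, p, 10), (37, v, 10), (5, c, 26), (5, p, 26), (5, v, 26), (6, c, 37), (6, p, 37), (6, v, 37)}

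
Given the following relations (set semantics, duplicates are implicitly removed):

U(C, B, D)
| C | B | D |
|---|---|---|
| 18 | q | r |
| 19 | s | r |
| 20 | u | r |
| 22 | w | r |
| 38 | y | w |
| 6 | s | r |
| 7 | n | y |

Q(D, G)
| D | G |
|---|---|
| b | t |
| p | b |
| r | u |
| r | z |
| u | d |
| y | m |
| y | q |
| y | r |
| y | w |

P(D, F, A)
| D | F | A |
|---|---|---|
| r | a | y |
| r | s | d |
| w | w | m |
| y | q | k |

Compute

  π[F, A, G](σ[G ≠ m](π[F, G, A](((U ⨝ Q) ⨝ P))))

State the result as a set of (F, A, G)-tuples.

{(a, y, u), (a, y, z), (q, k, q), (q, k, r), (q, k, w), (s, d, u), (s, d, z)}

Joining U and Q on D yields {(18, q, r, u), (18, q, r, z), (19, s, r, u), (19, s, r, z), (20, u, r, u), (20, u, r, z), (22, w, r, u), (22, w, r, z), (6, s, r, u), (6, s, r, z), (7, n, y, m), (7, n, y, q), (7, n, y, r), (7, n, y, w)}.
Joining (U ⨝ Q) and P on D yields {(18, q, r, u, a, y), (18, q, r, u, s, d), (18, q, r, z, a, y), (18, q, r, z, s, d), (19, s, r, u, a, y), (19, s, r, u, s, d), (19, s, r, z, a, y), (19, s, r, z, s, d), (20, u, r, u, a, y), (20, u, r, u, s, d), (20, u, r, z, a, y), (20, u, r, z, s, d), (22, w, r, u, a, y), (22, w, r, u, s, d), (22, w, r, z, a, y), (22, w, r, z, s, d), (6, s, r, u, a, y), (6, s, r, u, s, d), (6, s, r, z, a, y), (6, s, r, z, s, d), (7, n, y, m, q, k), (7, n, y, q, q, k), (7, n, y, r, q, k), (7, n, y, w, q, k)}.
π[F, G, A]: project onto (F, G, A) (16 duplicate(s) eliminated) → {(a, u, y), (a, z, y), (q, m, k), (q, q, k), (q, r, k), (q, w, k), (s, u, d), (s, z, d)}
Filtering on G ≠ m leaves {(a, u, y), (a, z, y), (q, q, k), (q, r, k), (q, w, k), (s, u, d), (s, z, d)}.
π[F, A, G]: project onto (F, A, G) → {(a, y, u), (a, y, z), (q, k, q), (q, k, r), (q, k, w), (s, d, u), (s, d, z)}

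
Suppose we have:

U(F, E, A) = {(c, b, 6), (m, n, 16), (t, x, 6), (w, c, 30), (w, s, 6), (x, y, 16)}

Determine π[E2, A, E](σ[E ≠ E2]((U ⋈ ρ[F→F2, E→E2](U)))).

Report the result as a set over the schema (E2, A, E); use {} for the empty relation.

{(b, 6, s), (b, 6, x), (n, 16, y), (s, 6, b), (s, 6, x), (x, 6, b), (x, 6, s), (y, 16, n)}

ρ[F→F2, E→E2]: schema becomes (F2, E2, A); tuples unchanged.
Joining U and ρ[F→F2, E→E2](U) on A yields {(c, b, 6, c, b), (c, b, 6, t, x), (c, b, 6, w, s), (m, n, 16, m, n), (m, n, 16, x, y), (t, x, 6, c, b), (t, x, 6, t, x), (t, x, 6, w, s), (w, c, 30, w, c), (w, s, 6, c, b), (w, s, 6, t, x), (w, s, 6, w, s), (x, y, 16, m, n), (x, y, 16, x, y)}.
Filtering on E ≠ E2 leaves {(c, b, 6, t, x), (c, b, 6, w, s), (m, n, 16, x, y), (t, x, 6, c, b), (t, x, 6, w, s), (w, s, 6, c, b), (w, s, 6, t, x), (x, y, 16, m, n)}.
π[E2, A, E]: project onto (E2, A, E) → {(b, 6, s), (b, 6, x), (n, 16, y), (s, 6, b), (s, 6, x), (x, 6, b), (x, 6, s), (y, 16, n)}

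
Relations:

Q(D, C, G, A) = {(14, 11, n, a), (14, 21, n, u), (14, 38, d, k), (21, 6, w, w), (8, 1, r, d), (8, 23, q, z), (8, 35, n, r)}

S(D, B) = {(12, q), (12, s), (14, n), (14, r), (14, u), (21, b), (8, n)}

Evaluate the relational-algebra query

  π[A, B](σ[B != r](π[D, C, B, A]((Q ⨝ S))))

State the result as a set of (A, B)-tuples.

Joining Q and S on D yields {(14, 11, n, a, n), (14, 11, n, a, r), (14, 11, n, a, u), (14, 21, n, u, n), (14, 21, n, u, r), (14, 21, n, u, u), (14, 38, d, k, n), (14, 38, d, k, r), (14, 38, d, k, u), (21, 6, w, w, b), (8, 1, r, d, n), (8, 23, q, z, n), (8, 35, n, r, n)}.
π[D, C, B, A]: project onto (D, C, B, A) → {(14, 11, n, a), (14, 11, r, a), (14, 11, u, a), (14, 21, n, u), (14, 21, r, u), (14, 21, u, u), (14, 38, n, k), (14, 38, r, k), (14, 38, u, k), (21, 6, b, w), (8, 1, n, d), (8, 23, n, z), (8, 35, n, r)}
Apply σ_{B != r}; surviving tuples: {(14, 11, n, a), (14, 11, u, a), (14, 21, n, u), (14, 21, u, u), (14, 38, n, k), (14, 38, u, k), (21, 6, b, w), (8, 1, n, d), (8, 23, n, z), (8, 35, n, r)}
π[A, B]: project onto (A, B) → {(a, n), (a, u), (d, n), (k, n), (k, u), (r, n), (u, n), (u, u), (w, b), (z, n)}

{(a, n), (a, u), (d, n), (k, n), (k, u), (r, n), (u, n), (u, u), (w, b), (z, n)}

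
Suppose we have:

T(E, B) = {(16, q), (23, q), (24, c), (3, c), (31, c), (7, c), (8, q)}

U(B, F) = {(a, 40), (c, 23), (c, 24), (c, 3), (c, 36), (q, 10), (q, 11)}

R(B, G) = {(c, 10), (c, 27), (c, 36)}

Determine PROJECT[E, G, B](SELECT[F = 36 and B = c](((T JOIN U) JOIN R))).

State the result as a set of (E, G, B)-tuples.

Joining T and U on B yields {(16, q, 10), (16, q, 11), (23, q, 10), (23, q, 11), (24, c, 23), (24, c, 24), (24, c, 3), (24, c, 36), (3, c, 23), (3, c, 24), (3, c, 3), (3, c, 36), (31, c, 23), (31, c, 24), (31, c, 3), (31, c, 36), (7, c, 23), (7, c, 24), (7, c, 3), (7, c, 36), (8, q, 10), (8, q, 11)}.
Joining (T JOIN U) and R on B yields {(24, c, 23, 10), (24, c, 23, 27), (24, c, 23, 36), (24, c, 24, 10), (24, c, 24, 27), (24, c, 24, 36), (24, c, 3, 10), (24, c, 3, 27), (24, c, 3, 36), (24, c, 36, 10), (24, c, 36, 27), (24, c, 36, 36), (3, c, 23, 10), (3, c, 23, 27), (3, c, 23, 36), (3, c, 24, 10), (3, c, 24, 27), (3, c, 24, 36), (3, c, 3, 10), (3, c, 3, 27), (3, c, 3, 36), (3, c, 36, 10), (3, c, 36, 27), (3, c, 36, 36), (31, c, 23, 10), (31, c, 23, 27), (31, c, 23, 36), (31, c, 24, 10), (31, c, 24, 27), (31, c, 24, 36), (31, c, 3, 10), (31, c, 3, 27), (31, c, 3, 36), (31, c, 36, 10), (31, c, 36, 27), (31, c, 36, 36), (7, c, 23, 10), (7, c, 23, 27), (7, c, 23, 36), (7, c, 24, 10), (7, c, 24, 27), (7, c, 24, 36), (7, c, 3, 10), (7, c, 3, 27), (7, c, 3, 36), (7, c, 36, 10), (7, c, 36, 27), (7, c, 36, 36)}.
σ[F = 36 and B = c]: keep tuples satisfying F = 36 and B = c → {(24, c, 36, 10), (24, c, 36, 27), (24, c, 36, 36), (3, c, 36, 10), (3, c, 36, 27), (3, c, 36, 36), (31, c, 36, 10), (31, c, 36, 27), (31, c, 36, 36), (7, c, 36, 10), (7, c, 36, 27), (7, c, 36, 36)}
Projecting to E, G, B: {(24, 10, c), (24, 27, c), (24, 36, c), (3, 10, c), (3, 27, c), (3, 36, c), (31, 10, c), (31, 27, c), (31, 36, c), (7, 10, c), (7, 27, c), (7, 36, c)}

{(24, 10, c), (24, 27, c), (24, 36, c), (3, 10, c), (3, 27, c), (3, 36, c), (31, 10, c), (31, 27, c), (31, 36, c), (7, 10, c), (7, 27, c), (7, 36, c)}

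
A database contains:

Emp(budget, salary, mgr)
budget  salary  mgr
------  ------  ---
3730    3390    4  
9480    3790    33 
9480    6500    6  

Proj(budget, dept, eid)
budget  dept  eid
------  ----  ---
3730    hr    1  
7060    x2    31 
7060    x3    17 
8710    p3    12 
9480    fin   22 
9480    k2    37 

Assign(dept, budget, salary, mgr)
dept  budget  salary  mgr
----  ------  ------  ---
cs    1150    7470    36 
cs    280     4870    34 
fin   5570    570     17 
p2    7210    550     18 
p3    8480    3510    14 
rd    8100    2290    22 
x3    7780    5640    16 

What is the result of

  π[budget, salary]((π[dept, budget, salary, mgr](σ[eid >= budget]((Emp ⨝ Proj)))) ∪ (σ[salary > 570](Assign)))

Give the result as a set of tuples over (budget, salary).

Joining Emp and Proj on budget yields {(3730, 3390, 4, hr, 1), (9480, 3790, 33, fin, 22), (9480, 3790, 33, k2, 37), (9480, 6500, 6, fin, 22), (9480, 6500, 6, k2, 37)}.
σ[eid >= budget]: keep tuples satisfying eid >= budget → {}
π[dept, budget, salary, mgr]: project onto (dept, budget, salary, mgr) → {}
σ[salary > 570]: keep tuples satisfying salary > 570 → {(cs, 1150, 7470, 36), (cs, 280, 4870, 34), (p3, 8480, 3510, 14), (rd, 8100, 2290, 22), (x3, 7780, 5640, 16)}
Union: {} with {(cs, 1150, 7470, 36), (cs, 280, 4870, 34), (p3, 8480, 3510, 14), (rd, 8100, 2290, 22), (x3, 7780, 5640, 16)} → {(cs, 1150, 7470, 36), (cs, 280, 4870, 34), (p3, 8480, 3510, 14), (rd, 8100, 2290, 22), (x3, 7780, 5640, 16)}
π[budget, salary]: project onto (budget, salary) → {(1150, 7470), (280, 4870), (7780, 5640), (8100, 2290), (8480, 3510)}

{(1150, 7470), (280, 4870), (7780, 5640), (8100, 2290), (8480, 3510)}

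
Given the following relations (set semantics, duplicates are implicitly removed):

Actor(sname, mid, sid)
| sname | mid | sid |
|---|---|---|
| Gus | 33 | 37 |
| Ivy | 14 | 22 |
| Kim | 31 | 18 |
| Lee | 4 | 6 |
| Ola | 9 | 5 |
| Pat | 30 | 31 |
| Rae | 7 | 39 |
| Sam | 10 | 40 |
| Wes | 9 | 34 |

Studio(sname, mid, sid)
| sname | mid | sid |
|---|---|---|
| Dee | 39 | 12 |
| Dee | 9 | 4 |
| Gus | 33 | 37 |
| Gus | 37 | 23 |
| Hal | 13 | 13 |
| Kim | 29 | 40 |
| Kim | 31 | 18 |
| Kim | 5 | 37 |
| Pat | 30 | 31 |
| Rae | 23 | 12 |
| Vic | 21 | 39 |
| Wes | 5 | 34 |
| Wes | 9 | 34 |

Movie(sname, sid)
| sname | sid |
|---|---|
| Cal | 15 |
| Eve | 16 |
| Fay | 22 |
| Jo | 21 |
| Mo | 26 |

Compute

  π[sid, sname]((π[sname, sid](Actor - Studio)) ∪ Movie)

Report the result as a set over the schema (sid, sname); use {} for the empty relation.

Set difference of the two operands is {(Ivy, 14, 22), (Lee, 4, 6), (Ola, 9, 5), (Rae, 7, 39), (Sam, 10, 40)}.
π_{sname, sid} gives {(Ivy, 22), (Lee, 6), (Ola, 5), (Rae, 39), (Sam, 40)}.
Set union of the two operands is {(Cal, 15), (Eve, 16), (Fay, 22), (Ivy, 22), (Jo, 21), (Lee, 6), (Mo, 26), (Ola, 5), (Rae, 39), (Sam, 40)}.
π_{sid, sname} gives {(15, Cal), (16, Eve), (21, Jo), (22, Fay), (22, Ivy), (26, Mo), (39, Rae), (40, Sam), (5, Ola), (6, Lee)}.

{(15, Cal), (16, Eve), (21, Jo), (22, Fay), (22, Ivy), (26, Mo), (39, Rae), (40, Sam), (5, Ola), (6, Lee)}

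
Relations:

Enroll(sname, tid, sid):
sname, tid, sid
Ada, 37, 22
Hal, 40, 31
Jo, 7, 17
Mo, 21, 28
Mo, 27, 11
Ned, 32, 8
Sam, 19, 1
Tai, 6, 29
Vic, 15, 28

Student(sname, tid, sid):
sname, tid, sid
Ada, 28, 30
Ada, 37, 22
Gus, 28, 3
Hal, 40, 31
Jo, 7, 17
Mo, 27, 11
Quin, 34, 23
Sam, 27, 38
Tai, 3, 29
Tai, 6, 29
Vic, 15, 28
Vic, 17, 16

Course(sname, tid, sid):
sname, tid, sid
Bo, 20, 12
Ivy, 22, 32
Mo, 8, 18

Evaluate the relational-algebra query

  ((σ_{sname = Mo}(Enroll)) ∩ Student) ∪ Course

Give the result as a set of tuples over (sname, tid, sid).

{(Bo, 20, 12), (Ivy, 22, 32), (Mo, 27, 11), (Mo, 8, 18)}

Filtering on sname = Mo leaves {(Mo, 21, 28), (Mo, 27, 11)}.
Taking the intersection: {(Mo, 27, 11)}
Taking the union: {(Bo, 20, 12), (Ivy, 22, 32), (Mo, 27, 11), (Mo, 8, 18)}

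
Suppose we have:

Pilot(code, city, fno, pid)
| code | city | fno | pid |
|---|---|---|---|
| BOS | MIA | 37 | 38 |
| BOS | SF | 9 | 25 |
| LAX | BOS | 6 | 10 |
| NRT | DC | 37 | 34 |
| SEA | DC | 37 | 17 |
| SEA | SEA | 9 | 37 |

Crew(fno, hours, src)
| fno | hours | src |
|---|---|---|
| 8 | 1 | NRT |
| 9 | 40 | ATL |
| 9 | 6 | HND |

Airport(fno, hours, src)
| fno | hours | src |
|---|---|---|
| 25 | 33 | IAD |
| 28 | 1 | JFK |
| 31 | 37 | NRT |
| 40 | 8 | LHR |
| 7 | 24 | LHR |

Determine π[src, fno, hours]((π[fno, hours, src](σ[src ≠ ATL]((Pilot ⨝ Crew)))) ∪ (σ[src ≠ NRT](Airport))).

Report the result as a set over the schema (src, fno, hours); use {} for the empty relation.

{(HND, 9, 6), (IAD, 25, 33), (JFK, 28, 1), (LHR, 40, 8), (LHR, 7, 24)}

Pilot ⋈ Crew (natural join on fno): {(BOS, SF, 9, 25, 40, ATL), (BOS, SF, 9, 25, 6, HND), (SEA, SEA, 9, 37, 40, ATL), (SEA, SEA, 9, 37, 6, HND)}
Selection src ≠ ATL: {(BOS, SF, 9, 25, 6, HND), (SEA, SEA, 9, 37, 6, HND)}
Projecting to fno, hours, src (1 duplicate(s) eliminated): {(9, 6, HND)}
Selection src ≠ NRT: {(25, 33, IAD), (28, 1, JFK), (40, 8, LHR), (7, 24, LHR)}
Set union of the two operands is {(25, 33, IAD), (28, 1, JFK), (40, 8, LHR), (7, 24, LHR), (9, 6, HND)}.
Projecting to src, fno, hours: {(HND, 9, 6), (IAD, 25, 33), (JFK, 28, 1), (LHR, 40, 8), (LHR, 7, 24)}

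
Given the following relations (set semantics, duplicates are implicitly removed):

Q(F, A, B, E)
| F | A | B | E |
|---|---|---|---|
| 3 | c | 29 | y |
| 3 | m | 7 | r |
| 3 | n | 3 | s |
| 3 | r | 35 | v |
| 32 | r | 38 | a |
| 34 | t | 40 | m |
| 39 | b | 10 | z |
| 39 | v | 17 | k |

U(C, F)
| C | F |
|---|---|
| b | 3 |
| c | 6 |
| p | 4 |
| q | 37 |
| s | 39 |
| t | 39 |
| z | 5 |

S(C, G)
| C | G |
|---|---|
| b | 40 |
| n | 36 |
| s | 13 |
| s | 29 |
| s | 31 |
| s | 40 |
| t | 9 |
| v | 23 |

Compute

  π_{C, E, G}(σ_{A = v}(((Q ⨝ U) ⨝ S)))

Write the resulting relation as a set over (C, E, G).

Q ⋈ U (natural join on F): {(3, c, 29, y, b), (3, m, 7, r, b), (3, n, 3, s, b), (3, r, 35, v, b), (39, b, 10, z, s), (39, b, 10, z, t), (39, v, 17, k, s), (39, v, 17, k, t)}
(Q ⨝ U) ⋈ S (natural join on C): {(3, c, 29, y, b, 40), (3, m, 7, r, b, 40), (3, n, 3, s, b, 40), (3, r, 35, v, b, 40), (39, b, 10, z, s, 13), (39, b, 10, z, s, 29), (39, b, 10, z, s, 31), (39, b, 10, z, s, 40), (39, b, 10, z, t, 9), (39, v, 17, k, s, 13), (39, v, 17, k, s, 29), (39, v, 17, k, s, 31), (39, v, 17, k, s, 40), (39, v, 17, k, t, 9)}
Filtering on A = v leaves {(39, v, 17, k, s, 13), (39, v, 17, k, s, 29), (39, v, 17, k, s, 31), (39, v, 17, k, s, 40), (39, v, 17, k, t, 9)}.
Keep only column(s) C, E, G: {(s, k, 13), (s, k, 29), (s, k, 31), (s, k, 40), (t, k, 9)}

{(s, k, 13), (s, k, 29), (s, k, 31), (s, k, 40), (t, k, 9)}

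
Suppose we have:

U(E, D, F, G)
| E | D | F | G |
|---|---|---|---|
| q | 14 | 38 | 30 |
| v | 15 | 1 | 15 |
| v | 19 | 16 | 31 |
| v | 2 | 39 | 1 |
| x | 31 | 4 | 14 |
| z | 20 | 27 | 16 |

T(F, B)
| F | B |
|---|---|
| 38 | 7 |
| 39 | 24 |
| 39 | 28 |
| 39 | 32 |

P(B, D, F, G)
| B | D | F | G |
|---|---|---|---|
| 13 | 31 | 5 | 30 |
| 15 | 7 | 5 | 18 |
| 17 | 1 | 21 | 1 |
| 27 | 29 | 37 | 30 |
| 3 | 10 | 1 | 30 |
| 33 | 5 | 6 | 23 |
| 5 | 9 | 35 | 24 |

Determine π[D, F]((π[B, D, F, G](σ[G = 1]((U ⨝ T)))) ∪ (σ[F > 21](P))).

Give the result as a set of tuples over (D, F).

Natural join on F: {(q, 14, 38, 30, 7), (v, 2, 39, 1, 24), (v, 2, 39, 1, 28), (v, 2, 39, 1, 32)}
Selection G = 1: {(v, 2, 39, 1, 24), (v, 2, 39, 1, 28), (v, 2, 39, 1, 32)}
π[B, D, F, G]: project onto (B, D, F, G) → {(24, 2, 39, 1), (28, 2, 39, 1), (32, 2, 39, 1)}
Selection F > 21: {(27, 29, 37, 30), (5, 9, 35, 24)}
Union: {(24, 2, 39, 1), (28, 2, 39, 1), (32, 2, 39, 1)} with {(27, 29, 37, 30), (5, 9, 35, 24)} → {(24, 2, 39, 1), (27, 29, 37, 30), (28, 2, 39, 1), (32, 2, 39, 1), (5, 9, 35, 24)}
π[D, F]: project onto (D, F) (2 duplicate(s) eliminated) → {(2, 39), (29, 37), (9, 35)}

{(2, 39), (29, 37), (9, 35)}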